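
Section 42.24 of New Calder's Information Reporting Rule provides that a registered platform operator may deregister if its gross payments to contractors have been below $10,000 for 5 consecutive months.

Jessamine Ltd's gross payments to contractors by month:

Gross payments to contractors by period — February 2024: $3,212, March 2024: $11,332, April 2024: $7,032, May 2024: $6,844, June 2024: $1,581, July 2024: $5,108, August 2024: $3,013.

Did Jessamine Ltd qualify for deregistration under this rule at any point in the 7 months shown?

Months below $10,000: February 2024, April 2024, May 2024, June 2024, July 2024, August 2024.
Longest run of consecutive months below the threshold: 5.
5 ≥ 5, so Jessamine Ltd became eligible.

Yes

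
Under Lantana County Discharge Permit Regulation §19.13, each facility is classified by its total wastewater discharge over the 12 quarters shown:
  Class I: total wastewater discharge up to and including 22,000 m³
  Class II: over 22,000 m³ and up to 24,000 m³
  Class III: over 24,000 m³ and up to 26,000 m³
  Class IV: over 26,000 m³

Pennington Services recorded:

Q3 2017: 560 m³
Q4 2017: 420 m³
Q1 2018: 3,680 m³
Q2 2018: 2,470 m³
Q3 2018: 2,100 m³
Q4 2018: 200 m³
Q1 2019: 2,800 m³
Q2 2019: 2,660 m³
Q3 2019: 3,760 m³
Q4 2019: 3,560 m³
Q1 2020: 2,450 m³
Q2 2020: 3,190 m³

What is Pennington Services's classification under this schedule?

Total wastewater discharge: 560 m³ + 420 m³ + 3,680 m³ + 2,470 m³ + 2,100 m³ + 200 m³ + 2,800 m³ + 2,660 m³ + 3,760 m³ + 3,560 m³ + 2,450 m³ + 3,190 m³ = 27,850 m³.
27,850 m³ > 26,000 m³, so Class IV applies.

Class IV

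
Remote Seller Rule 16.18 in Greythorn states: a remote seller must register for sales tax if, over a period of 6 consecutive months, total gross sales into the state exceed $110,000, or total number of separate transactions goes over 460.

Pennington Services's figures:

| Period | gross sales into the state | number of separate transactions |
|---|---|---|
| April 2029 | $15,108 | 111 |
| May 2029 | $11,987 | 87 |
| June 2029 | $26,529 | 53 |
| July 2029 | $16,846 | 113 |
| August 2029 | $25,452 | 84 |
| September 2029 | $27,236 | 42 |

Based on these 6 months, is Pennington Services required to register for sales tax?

Total gross sales into the state: $15,108 + $11,987 + $26,529 + $16,846 + $25,452 + $27,236 = $123,158 (> $110,000).
Total number of separate transactions: 111 + 87 + 53 + 113 + 84 + 42 = 490 (> 460).
The test is 'or': at least one threshold is exceeded.

Yes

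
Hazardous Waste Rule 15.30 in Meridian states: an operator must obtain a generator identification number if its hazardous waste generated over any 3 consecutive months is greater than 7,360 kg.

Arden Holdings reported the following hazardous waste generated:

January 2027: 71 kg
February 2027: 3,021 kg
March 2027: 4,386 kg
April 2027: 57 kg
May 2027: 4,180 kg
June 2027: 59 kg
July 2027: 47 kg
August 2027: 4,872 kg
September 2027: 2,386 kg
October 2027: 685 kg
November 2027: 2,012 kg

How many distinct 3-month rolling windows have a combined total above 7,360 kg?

January 2027–March 2027: 71 kg + 3,021 kg + 4,386 kg = 7,478 kg (over)
February 2027–April 2027: 3,021 kg + 4,386 kg + 57 kg = 7,464 kg (over)
March 2027–May 2027: 4,386 kg + 57 kg + 4,180 kg = 8,623 kg (over)
April 2027–June 2027: 57 kg + 4,180 kg + 59 kg = 4,296 kg (under)
May 2027–July 2027: 4,180 kg + 59 kg + 47 kg = 4,286 kg (under)
June 2027–August 2027: 59 kg + 47 kg + 4,872 kg = 4,978 kg (under)
July 2027–September 2027: 47 kg + 4,872 kg + 2,386 kg = 7,305 kg (under)
August 2027–October 2027: 4,872 kg + 2,386 kg + 685 kg = 7,943 kg (over)
September 2027–November 2027: 2,386 kg + 685 kg + 2,012 kg = 5,083 kg (under)
4 windows exceed the threshold.

4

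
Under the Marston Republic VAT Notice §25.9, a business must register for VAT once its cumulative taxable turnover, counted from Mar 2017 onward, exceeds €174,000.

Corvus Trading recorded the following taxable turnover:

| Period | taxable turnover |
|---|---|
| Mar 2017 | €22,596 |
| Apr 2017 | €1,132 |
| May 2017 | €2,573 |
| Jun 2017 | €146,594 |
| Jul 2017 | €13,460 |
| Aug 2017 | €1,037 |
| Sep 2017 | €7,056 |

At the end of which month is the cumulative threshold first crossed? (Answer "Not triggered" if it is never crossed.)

Jul 2017

Through Mar 2017: €22,596
Through Apr 2017: €23,728
Through May 2017: €26,301
Through Jun 2017: €172,895
Through Jul 2017: €186,355 ← exceeds threshold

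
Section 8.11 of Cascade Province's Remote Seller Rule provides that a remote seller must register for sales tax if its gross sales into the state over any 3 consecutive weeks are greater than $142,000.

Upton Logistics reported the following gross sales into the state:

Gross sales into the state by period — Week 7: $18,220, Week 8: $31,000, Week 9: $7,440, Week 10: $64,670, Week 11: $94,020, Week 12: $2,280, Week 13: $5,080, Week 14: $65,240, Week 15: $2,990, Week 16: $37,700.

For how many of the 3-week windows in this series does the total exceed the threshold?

2

Week 7–Week 9: $18,220 + $31,000 + $7,440 = $56,660 (under)
Week 8–Week 10: $31,000 + $7,440 + $64,670 = $103,110 (under)
Week 9–Week 11: $7,440 + $64,670 + $94,020 = $166,130 (over)
Week 10–Week 12: $64,670 + $94,020 + $2,280 = $160,970 (over)
Week 11–Week 13: $94,020 + $2,280 + $5,080 = $101,380 (under)
Week 12–Week 14: $2,280 + $5,080 + $65,240 = $72,600 (under)
Week 13–Week 15: $5,080 + $65,240 + $2,990 = $73,310 (under)
Week 14–Week 16: $65,240 + $2,990 + $37,700 = $105,930 (under)
2 windows exceed the threshold.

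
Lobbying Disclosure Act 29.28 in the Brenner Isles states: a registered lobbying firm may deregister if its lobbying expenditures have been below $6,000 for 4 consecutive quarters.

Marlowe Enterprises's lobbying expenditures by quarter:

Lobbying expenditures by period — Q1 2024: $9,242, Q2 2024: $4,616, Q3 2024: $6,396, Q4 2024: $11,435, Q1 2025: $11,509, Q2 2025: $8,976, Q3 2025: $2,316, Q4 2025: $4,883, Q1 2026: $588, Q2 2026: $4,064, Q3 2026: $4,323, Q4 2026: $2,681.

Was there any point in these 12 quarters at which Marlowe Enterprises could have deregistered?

Quarters below $6,000: Q2 2024, Q3 2025, Q4 2025, Q1 2026, Q2 2026, Q3 2026, Q4 2026.
Longest run of consecutive quarters below the threshold: 6.
6 ≥ 4, so Marlowe Enterprises became eligible.

Yes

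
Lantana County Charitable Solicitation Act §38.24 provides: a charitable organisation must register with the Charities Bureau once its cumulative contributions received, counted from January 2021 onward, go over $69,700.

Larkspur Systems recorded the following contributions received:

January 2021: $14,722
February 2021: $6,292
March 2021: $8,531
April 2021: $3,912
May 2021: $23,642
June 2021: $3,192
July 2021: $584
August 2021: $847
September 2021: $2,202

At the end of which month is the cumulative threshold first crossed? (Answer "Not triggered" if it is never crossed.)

Not triggered

Through January 2021: $14,722
Through February 2021: $21,014
Through March 2021: $29,545
Through April 2021: $33,457
Through May 2021: $57,099
Through June 2021: $60,291
Through July 2021: $60,875
Through August 2021: $61,722
Through September 2021: $63,924
Final cumulative total $63,924 ≤ $69,700; the threshold is never exceeded.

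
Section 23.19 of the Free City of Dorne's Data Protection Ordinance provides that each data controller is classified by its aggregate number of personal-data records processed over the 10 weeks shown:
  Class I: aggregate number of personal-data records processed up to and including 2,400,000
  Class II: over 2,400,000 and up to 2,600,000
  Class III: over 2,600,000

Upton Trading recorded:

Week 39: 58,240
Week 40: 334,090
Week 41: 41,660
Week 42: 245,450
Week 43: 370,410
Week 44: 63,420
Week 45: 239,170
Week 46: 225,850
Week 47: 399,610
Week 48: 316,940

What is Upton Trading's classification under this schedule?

Class I

Aggregate number of personal-data records processed: 58,240 + 334,090 + 41,660 + 245,450 + 370,410 + 63,420 + 239,170 + 225,850 + 399,610 + 316,940 = 2,294,840.
2,294,840 ≤ 2,400,000, so Class I applies.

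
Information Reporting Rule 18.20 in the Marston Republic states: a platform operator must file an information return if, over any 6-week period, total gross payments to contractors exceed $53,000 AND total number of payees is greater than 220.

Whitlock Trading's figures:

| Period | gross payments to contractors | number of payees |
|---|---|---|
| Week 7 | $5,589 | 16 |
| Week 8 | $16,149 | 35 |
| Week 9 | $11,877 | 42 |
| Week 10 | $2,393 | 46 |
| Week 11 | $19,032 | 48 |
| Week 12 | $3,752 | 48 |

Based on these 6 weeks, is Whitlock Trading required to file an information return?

Total gross payments to contractors: $5,589 + $16,149 + $11,877 + $2,393 + $19,032 + $3,752 = $58,792 (> $53,000).
Total number of payees: 16 + 35 + 42 + 46 + 48 + 48 = 235 (> 220).
The test is 'and': both thresholds are exceeded.

Yes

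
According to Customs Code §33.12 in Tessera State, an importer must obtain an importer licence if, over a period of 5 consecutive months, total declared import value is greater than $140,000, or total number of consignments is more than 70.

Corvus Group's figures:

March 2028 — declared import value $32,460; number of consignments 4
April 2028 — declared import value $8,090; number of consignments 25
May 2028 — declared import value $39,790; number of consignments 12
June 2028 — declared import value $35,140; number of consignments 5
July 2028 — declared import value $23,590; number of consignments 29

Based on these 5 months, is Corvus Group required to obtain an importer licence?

Total declared import value: $32,460 + $8,090 + $39,790 + $35,140 + $23,590 = $139,070 (≤ $140,000).
Total number of consignments: 4 + 25 + 12 + 5 + 29 = 75 (> 70).
The test is 'or': at least one threshold is exceeded.

Yes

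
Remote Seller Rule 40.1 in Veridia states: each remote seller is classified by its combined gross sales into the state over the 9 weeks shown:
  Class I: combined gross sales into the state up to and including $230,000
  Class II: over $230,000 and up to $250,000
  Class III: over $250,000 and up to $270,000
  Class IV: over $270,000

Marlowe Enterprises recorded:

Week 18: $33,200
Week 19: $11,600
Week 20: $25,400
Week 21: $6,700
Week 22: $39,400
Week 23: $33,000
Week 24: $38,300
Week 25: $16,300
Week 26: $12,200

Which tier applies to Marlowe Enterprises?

Combined gross sales into the state: $33,200 + $11,600 + $25,400 + $6,700 + $39,400 + $33,000 + $38,300 + $16,300 + $12,200 = $216,100.
$216,100 ≤ $230,000, so Class I applies.

Class I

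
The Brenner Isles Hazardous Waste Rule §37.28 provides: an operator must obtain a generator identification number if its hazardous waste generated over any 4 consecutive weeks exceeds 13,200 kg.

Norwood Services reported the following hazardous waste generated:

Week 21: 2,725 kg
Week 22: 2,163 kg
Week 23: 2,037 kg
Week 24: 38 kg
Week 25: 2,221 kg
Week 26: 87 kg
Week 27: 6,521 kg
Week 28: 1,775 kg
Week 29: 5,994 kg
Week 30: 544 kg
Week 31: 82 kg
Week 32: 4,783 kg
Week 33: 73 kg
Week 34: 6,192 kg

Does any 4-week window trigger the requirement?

Week 21–Week 24: 2,725 kg + 2,163 kg + 2,037 kg + 38 kg = 6,963 kg (under)
Week 22–Week 25: 2,163 kg + 2,037 kg + 38 kg + 2,221 kg = 6,459 kg (under)
Week 23–Week 26: 2,037 kg + 38 kg + 2,221 kg + 87 kg = 4,383 kg (under)
Week 24–Week 27: 38 kg + 2,221 kg + 87 kg + 6,521 kg = 8,867 kg (under)
Week 25–Week 28: 2,221 kg + 87 kg + 6,521 kg + 1,775 kg = 10,604 kg (under)
Week 26–Week 29: 87 kg + 6,521 kg + 1,775 kg + 5,994 kg = 14,377 kg (over)
Week 27–Week 30: 6,521 kg + 1,775 kg + 5,994 kg + 544 kg = 14,834 kg (over)
Week 28–Week 31: 1,775 kg + 5,994 kg + 544 kg + 82 kg = 8,395 kg (under)
Week 29–Week 32: 5,994 kg + 544 kg + 82 kg + 4,783 kg = 11,403 kg (under)
Week 30–Week 33: 544 kg + 82 kg + 4,783 kg + 73 kg = 5,482 kg (under)
Week 31–Week 34: 82 kg + 4,783 kg + 73 kg + 6,192 kg = 11,130 kg (under)
At least one window exceeds 13,200 kg.

Yes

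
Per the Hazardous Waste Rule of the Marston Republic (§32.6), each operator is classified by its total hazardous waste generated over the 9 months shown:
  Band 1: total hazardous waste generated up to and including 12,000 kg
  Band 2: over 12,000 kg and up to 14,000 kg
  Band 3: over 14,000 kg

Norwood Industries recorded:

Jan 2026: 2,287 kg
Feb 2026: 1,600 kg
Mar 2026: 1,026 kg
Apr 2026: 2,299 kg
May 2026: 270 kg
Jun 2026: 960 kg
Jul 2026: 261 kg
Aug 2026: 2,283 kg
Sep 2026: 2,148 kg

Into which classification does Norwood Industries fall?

Band 2

Total hazardous waste generated: 2,287 kg + 1,600 kg + 1,026 kg + 2,299 kg + 270 kg + 960 kg + 261 kg + 2,283 kg + 2,148 kg = 13,134 kg.
12,000 kg < 13,134 kg ≤ 14,000 kg, so Band 2 applies.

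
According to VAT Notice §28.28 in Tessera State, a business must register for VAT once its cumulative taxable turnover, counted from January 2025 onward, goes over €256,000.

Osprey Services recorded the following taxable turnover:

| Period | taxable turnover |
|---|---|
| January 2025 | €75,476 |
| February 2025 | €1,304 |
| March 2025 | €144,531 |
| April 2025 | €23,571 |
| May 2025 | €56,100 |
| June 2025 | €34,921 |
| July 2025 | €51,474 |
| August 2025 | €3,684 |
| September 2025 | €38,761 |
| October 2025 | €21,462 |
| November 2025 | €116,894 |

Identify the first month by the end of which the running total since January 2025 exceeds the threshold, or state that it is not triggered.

Through January 2025: €75,476
Through February 2025: €76,780
Through March 2025: €221,311
Through April 2025: €244,882
Through May 2025: €300,982 ← exceeds threshold

May 2025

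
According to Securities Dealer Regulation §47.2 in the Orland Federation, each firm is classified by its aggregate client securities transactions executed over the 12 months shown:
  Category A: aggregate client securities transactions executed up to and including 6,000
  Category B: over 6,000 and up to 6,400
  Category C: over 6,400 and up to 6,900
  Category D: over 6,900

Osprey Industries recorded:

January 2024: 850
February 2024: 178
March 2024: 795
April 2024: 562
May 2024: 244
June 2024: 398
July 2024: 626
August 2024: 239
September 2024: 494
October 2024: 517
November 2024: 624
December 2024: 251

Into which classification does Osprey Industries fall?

Aggregate client securities transactions executed: 850 + 178 + 795 + 562 + 244 + 398 + 626 + 239 + 494 + 517 + 624 + 251 = 5,778.
5,778 ≤ 6,000, so Category A applies.

Category A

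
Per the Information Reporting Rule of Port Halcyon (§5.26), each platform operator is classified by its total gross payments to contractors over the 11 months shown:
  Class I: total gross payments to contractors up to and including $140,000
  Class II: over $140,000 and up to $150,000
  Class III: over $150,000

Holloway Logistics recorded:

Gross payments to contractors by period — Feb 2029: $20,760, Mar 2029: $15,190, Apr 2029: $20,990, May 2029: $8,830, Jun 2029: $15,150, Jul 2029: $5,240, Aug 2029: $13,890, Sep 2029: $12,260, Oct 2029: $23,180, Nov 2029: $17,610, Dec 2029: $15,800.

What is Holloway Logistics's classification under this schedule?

Total gross payments to contractors: $20,760 + $15,190 + $20,990 + $8,830 + $15,150 + $5,240 + $13,890 + $12,260 + $23,180 + $17,610 + $15,800 = $168,900.
$168,900 > $150,000, so Class III applies.

Class III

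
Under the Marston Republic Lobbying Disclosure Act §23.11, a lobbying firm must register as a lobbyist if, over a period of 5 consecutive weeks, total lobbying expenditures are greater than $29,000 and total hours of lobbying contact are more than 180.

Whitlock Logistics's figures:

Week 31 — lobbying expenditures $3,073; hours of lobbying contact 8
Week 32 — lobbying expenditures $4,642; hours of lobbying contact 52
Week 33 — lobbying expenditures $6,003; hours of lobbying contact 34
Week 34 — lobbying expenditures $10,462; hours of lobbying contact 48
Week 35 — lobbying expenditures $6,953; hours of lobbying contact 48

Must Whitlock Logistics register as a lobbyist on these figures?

Yes

Total lobbying expenditures: $3,073 + $4,642 + $6,003 + $10,462 + $6,953 = $31,133 (> $29,000).
Total hours of lobbying contact: 8 + 52 + 34 + 48 + 48 = 190 (> 180).
The test is 'and': both thresholds are exceeded.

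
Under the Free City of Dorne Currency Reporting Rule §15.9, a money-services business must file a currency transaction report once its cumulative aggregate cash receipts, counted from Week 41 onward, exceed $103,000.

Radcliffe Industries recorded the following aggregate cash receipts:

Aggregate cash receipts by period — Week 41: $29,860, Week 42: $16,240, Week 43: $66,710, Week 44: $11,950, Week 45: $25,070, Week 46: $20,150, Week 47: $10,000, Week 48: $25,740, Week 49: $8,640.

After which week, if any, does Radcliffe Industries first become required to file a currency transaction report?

Week 43

Through Week 41: $29,860
Through Week 42: $46,100
Through Week 43: $112,810 ← exceeds threshold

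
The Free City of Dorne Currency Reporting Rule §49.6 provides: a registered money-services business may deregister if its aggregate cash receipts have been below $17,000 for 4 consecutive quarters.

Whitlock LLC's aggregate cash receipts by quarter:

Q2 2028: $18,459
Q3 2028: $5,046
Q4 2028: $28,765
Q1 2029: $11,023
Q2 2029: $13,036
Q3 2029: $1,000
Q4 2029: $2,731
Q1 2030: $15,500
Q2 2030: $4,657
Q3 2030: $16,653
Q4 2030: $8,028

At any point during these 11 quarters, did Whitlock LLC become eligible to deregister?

Quarters below $17,000: Q3 2028, Q1 2029, Q2 2029, Q3 2029, Q4 2029, Q1 2030, Q2 2030, Q3 2030, Q4 2030.
Longest run of consecutive quarters below the threshold: 8.
8 ≥ 4, so Whitlock LLC became eligible.

Yes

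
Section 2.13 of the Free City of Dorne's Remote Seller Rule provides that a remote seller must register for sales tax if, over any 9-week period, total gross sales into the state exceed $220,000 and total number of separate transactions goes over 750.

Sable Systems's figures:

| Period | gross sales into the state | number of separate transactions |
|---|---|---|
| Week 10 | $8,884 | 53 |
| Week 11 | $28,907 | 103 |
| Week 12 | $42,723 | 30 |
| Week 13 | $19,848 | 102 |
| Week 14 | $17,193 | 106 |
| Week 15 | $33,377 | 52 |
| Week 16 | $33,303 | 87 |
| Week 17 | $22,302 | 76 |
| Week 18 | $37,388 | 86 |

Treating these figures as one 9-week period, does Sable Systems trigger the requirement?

Total gross sales into the state: $8,884 + $28,907 + $42,723 + $19,848 + $17,193 + $33,377 + $33,303 + $22,302 + $37,388 = $243,925 (> $220,000).
Total number of separate transactions: 53 + 103 + 30 + 102 + 106 + 52 + 87 + 76 + 86 = 695 (≤ 750).
The test is 'and': the rule requires both, and at least one is not exceeded.

No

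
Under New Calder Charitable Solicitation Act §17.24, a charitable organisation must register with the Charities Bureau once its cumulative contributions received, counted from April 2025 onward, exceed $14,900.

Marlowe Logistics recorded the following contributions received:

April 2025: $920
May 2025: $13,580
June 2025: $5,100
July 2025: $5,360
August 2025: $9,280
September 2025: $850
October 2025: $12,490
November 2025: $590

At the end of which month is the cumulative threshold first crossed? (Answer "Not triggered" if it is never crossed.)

June 2025

Through April 2025: $920
Through May 2025: $14,500
Through June 2025: $19,600 ← exceeds threshold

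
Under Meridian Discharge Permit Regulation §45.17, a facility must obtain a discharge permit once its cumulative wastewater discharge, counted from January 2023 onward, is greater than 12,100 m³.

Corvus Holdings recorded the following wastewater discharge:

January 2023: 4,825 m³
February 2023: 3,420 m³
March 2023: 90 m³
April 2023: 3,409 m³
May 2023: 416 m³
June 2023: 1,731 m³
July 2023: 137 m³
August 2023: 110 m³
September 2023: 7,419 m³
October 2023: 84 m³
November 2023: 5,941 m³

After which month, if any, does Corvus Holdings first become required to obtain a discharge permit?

Through January 2023: 4,825 m³
Through February 2023: 8,245 m³
Through March 2023: 8,335 m³
Through April 2023: 11,744 m³
Through May 2023: 12,160 m³ ← exceeds threshold

May 2023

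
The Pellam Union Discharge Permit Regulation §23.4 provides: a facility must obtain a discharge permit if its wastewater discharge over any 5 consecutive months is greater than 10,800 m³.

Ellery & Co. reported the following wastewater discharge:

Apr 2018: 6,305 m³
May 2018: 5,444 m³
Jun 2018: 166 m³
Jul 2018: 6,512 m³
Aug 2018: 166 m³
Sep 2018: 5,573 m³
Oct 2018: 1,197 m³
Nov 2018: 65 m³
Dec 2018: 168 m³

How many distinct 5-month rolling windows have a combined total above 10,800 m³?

Apr 2018–Aug 2018: 6,305 m³ + 5,444 m³ + 166 m³ + 6,512 m³ + 166 m³ = 18,593 m³ (over)
May 2018–Sep 2018: 5,444 m³ + 166 m³ + 6,512 m³ + 166 m³ + 5,573 m³ = 17,861 m³ (over)
Jun 2018–Oct 2018: 166 m³ + 6,512 m³ + 166 m³ + 5,573 m³ + 1,197 m³ = 13,614 m³ (over)
Jul 2018–Nov 2018: 6,512 m³ + 166 m³ + 5,573 m³ + 1,197 m³ + 65 m³ = 13,513 m³ (over)
Aug 2018–Dec 2018: 166 m³ + 5,573 m³ + 1,197 m³ + 65 m³ + 168 m³ = 7,169 m³ (under)
4 windows exceed the threshold.

4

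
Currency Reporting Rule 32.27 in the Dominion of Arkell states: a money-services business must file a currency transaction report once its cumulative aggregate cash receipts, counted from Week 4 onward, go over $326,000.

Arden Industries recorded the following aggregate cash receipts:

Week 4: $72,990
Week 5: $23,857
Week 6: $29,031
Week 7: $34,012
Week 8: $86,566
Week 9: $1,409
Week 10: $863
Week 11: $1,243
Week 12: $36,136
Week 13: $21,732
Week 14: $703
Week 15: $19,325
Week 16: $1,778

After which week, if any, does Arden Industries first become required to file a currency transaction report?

Week 15

Through Week 4: $72,990
Through Week 5: $96,847
Through Week 6: $125,878
Through Week 7: $159,890
Through Week 8: $246,456
Through Week 9: $247,865
Through Week 10: $248,728
Through Week 11: $249,971
Through Week 12: $286,107
Through Week 13: $307,839
Through Week 14: $308,542
Through Week 15: $327,867 ← exceeds threshold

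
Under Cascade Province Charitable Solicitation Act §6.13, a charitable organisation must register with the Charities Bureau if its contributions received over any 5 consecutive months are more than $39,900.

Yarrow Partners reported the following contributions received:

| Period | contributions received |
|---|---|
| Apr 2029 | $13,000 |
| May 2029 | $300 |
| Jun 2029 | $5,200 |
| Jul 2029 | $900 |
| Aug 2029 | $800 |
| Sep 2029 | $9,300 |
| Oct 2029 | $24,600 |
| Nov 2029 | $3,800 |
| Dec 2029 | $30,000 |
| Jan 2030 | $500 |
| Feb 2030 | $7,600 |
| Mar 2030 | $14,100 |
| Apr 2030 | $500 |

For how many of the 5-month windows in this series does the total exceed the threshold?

6

Apr 2029–Aug 2029: $13,000 + $300 + $5,200 + $900 + $800 = $20,200 (under)
May 2029–Sep 2029: $300 + $5,200 + $900 + $800 + $9,300 = $16,500 (under)
Jun 2029–Oct 2029: $5,200 + $900 + $800 + $9,300 + $24,600 = $40,800 (over)
Jul 2029–Nov 2029: $900 + $800 + $9,300 + $24,600 + $3,800 = $39,400 (under)
Aug 2029–Dec 2029: $800 + $9,300 + $24,600 + $3,800 + $30,000 = $68,500 (over)
Sep 2029–Jan 2030: $9,300 + $24,600 + $3,800 + $30,000 + $500 = $68,200 (over)
Oct 2029–Feb 2030: $24,600 + $3,800 + $30,000 + $500 + $7,600 = $66,500 (over)
Nov 2029–Mar 2030: $3,800 + $30,000 + $500 + $7,600 + $14,100 = $56,000 (over)
Dec 2029–Apr 2030: $30,000 + $500 + $7,600 + $14,100 + $500 = $52,700 (over)
6 windows exceed the threshold.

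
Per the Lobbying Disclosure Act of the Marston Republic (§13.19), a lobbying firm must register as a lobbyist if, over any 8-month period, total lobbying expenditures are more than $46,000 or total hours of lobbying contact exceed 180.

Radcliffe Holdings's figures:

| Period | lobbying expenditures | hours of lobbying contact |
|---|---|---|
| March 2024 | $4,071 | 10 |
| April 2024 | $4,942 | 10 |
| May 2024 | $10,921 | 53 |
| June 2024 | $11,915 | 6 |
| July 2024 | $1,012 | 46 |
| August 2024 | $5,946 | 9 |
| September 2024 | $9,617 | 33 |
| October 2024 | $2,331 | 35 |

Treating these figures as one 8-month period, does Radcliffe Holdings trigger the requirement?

Yes

Total lobbying expenditures: $4,071 + $4,942 + $10,921 + $11,915 + $1,012 + $5,946 + $9,617 + $2,331 = $50,755 (> $46,000).
Total hours of lobbying contact: 10 + 10 + 53 + 6 + 46 + 9 + 33 + 35 = 202 (> 180).
The test is 'or': at least one threshold is exceeded.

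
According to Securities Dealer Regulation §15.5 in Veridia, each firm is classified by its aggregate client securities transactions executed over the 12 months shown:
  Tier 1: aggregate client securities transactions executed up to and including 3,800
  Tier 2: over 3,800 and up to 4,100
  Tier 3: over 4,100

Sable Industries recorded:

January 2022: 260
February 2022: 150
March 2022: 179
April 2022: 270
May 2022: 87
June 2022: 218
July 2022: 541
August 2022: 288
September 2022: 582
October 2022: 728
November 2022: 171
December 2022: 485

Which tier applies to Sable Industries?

Tier 2

Aggregate client securities transactions executed: 260 + 150 + 179 + 270 + 87 + 218 + 541 + 288 + 582 + 728 + 171 + 485 = 3,959.
3,800 < 3,959 ≤ 4,100, so Tier 2 applies.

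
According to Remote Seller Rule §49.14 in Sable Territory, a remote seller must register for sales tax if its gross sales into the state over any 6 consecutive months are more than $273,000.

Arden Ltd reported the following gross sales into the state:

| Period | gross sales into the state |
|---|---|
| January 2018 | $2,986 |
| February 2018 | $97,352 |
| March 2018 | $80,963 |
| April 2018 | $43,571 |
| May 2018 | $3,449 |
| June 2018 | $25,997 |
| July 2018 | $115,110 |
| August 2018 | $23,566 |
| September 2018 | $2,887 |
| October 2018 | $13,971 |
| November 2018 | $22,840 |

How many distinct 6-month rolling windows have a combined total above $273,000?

2

January 2018–June 2018: $2,986 + $97,352 + $80,963 + $43,571 + $3,449 + $25,997 = $254,318 (under)
February 2018–July 2018: $97,352 + $80,963 + $43,571 + $3,449 + $25,997 + $115,110 = $366,442 (over)
March 2018–August 2018: $80,963 + $43,571 + $3,449 + $25,997 + $115,110 + $23,566 = $292,656 (over)
April 2018–September 2018: $43,571 + $3,449 + $25,997 + $115,110 + $23,566 + $2,887 = $214,580 (under)
May 2018–October 2018: $3,449 + $25,997 + $115,110 + $23,566 + $2,887 + $13,971 = $184,980 (under)
June 2018–November 2018: $25,997 + $115,110 + $23,566 + $2,887 + $13,971 + $22,840 = $204,371 (under)
2 windows exceed the threshold.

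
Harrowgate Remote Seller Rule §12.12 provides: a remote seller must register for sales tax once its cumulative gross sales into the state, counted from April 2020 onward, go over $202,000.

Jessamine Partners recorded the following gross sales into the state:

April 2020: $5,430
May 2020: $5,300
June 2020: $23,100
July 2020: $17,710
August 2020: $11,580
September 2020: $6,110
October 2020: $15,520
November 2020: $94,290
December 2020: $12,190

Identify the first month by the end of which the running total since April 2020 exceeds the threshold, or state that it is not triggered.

Through April 2020: $5,430
Through May 2020: $10,730
Through June 2020: $33,830
Through July 2020: $51,540
Through August 2020: $63,120
Through September 2020: $69,230
Through October 2020: $84,750
Through November 2020: $179,040
Through December 2020: $191,230
Final cumulative total $191,230 ≤ $202,000; the threshold is never exceeded.

Not triggered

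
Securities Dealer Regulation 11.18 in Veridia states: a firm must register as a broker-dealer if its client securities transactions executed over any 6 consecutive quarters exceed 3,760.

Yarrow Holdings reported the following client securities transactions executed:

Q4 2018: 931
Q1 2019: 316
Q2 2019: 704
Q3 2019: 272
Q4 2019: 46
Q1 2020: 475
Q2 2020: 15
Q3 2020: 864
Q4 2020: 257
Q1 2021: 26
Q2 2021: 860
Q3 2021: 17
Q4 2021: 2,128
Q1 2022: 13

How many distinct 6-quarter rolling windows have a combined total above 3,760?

Q4 2018–Q1 2020: 931 + 316 + 704 + 272 + 46 + 475 = 2,744 (under)
Q1 2019–Q2 2020: 316 + 704 + 272 + 46 + 475 + 15 = 1,828 (under)
Q2 2019–Q3 2020: 704 + 272 + 46 + 475 + 15 + 864 = 2,376 (under)
Q3 2019–Q4 2020: 272 + 46 + 475 + 15 + 864 + 257 = 1,929 (under)
Q4 2019–Q1 2021: 46 + 475 + 15 + 864 + 257 + 26 = 1,683 (under)
Q1 2020–Q2 2021: 475 + 15 + 864 + 257 + 26 + 860 = 2,497 (under)
Q2 2020–Q3 2021: 15 + 864 + 257 + 26 + 860 + 17 = 2,039 (under)
Q3 2020–Q4 2021: 864 + 257 + 26 + 860 + 17 + 2,128 = 4,152 (over)
Q4 2020–Q1 2022: 257 + 26 + 860 + 17 + 2,128 + 13 = 3,301 (under)
1 window exceeds the threshold.

1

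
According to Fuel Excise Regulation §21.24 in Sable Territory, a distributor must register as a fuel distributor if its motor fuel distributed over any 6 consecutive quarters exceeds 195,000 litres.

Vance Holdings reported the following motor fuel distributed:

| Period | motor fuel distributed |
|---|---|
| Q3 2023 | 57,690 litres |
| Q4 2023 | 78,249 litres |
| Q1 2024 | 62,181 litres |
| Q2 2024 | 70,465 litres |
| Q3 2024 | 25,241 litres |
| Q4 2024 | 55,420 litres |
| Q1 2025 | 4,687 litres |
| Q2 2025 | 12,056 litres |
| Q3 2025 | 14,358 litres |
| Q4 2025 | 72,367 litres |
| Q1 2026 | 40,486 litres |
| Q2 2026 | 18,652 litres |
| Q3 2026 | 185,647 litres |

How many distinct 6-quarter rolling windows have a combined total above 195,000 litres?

Q3 2023–Q4 2024: 57,690 litres + 78,249 litres + 62,181 litres + 70,465 litres + 25,241 litres + 55,420 litres = 349,246 litres (over)
Q4 2023–Q1 2025: 78,249 litres + 62,181 litres + 70,465 litres + 25,241 litres + 55,420 litres + 4,687 litres = 296,243 litres (over)
Q1 2024–Q2 2025: 62,181 litres + 70,465 litres + 25,241 litres + 55,420 litres + 4,687 litres + 12,056 litres = 230,050 litres (over)
Q2 2024–Q3 2025: 70,465 litres + 25,241 litres + 55,420 litres + 4,687 litres + 12,056 litres + 14,358 litres = 182,227 litres (under)
Q3 2024–Q4 2025: 25,241 litres + 55,420 litres + 4,687 litres + 12,056 litres + 14,358 litres + 72,367 litres = 184,129 litres (under)
Q4 2024–Q1 2026: 55,420 litres + 4,687 litres + 12,056 litres + 14,358 litres + 72,367 litres + 40,486 litres = 199,374 litres (over)
Q1 2025–Q2 2026: 4,687 litres + 12,056 litres + 14,358 litres + 72,367 litres + 40,486 litres + 18,652 litres = 162,606 litres (under)
Q2 2025–Q3 2026: 12,056 litres + 14,358 litres + 72,367 litres + 40,486 litres + 18,652 litres + 185,647 litres = 343,566 litres (over)
5 windows exceed the threshold.

5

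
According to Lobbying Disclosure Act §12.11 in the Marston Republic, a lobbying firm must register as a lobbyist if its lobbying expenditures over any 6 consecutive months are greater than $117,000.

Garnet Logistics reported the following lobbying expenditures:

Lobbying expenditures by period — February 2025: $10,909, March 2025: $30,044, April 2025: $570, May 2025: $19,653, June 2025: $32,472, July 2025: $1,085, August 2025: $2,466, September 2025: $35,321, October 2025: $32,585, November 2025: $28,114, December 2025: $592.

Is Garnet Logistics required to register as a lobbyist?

Yes

February 2025–July 2025: $10,909 + $30,044 + $570 + $19,653 + $32,472 + $1,085 = $94,733 (under)
March 2025–August 2025: $30,044 + $570 + $19,653 + $32,472 + $1,085 + $2,466 = $86,290 (under)
April 2025–September 2025: $570 + $19,653 + $32,472 + $1,085 + $2,466 + $35,321 = $91,567 (under)
May 2025–October 2025: $19,653 + $32,472 + $1,085 + $2,466 + $35,321 + $32,585 = $123,582 (over)
June 2025–November 2025: $32,472 + $1,085 + $2,466 + $35,321 + $32,585 + $28,114 = $132,043 (over)
July 2025–December 2025: $1,085 + $2,466 + $35,321 + $32,585 + $28,114 + $592 = $100,163 (under)
At least one window exceeds $117,000.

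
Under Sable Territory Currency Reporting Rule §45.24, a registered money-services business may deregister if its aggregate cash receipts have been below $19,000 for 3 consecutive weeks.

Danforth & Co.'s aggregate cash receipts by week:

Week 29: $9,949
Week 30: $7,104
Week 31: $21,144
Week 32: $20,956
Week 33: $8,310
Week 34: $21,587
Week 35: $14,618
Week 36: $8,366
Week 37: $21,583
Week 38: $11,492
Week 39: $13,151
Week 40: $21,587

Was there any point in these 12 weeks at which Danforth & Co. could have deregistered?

Weeks below $19,000: Week 29, Week 30, Week 33, Week 35, Week 36, Week 38, Week 39.
Longest run of consecutive weeks below the threshold: 2.
2 < 3, so Danforth & Co. never became eligible.

No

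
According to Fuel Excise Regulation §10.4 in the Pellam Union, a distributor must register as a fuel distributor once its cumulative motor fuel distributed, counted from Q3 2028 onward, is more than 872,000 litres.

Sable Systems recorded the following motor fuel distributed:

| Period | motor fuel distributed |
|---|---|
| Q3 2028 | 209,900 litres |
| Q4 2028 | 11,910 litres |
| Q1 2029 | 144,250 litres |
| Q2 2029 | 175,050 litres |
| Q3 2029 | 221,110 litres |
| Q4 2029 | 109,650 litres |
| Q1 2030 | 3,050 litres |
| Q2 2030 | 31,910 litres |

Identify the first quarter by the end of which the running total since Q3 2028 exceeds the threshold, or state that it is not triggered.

Q1 2030

Through Q3 2028: 209,900 litres
Through Q4 2028: 221,810 litres
Through Q1 2029: 366,060 litres
Through Q2 2029: 541,110 litres
Through Q3 2029: 762,220 litres
Through Q4 2029: 871,870 litres
Through Q1 2030: 874,920 litres ← exceeds threshold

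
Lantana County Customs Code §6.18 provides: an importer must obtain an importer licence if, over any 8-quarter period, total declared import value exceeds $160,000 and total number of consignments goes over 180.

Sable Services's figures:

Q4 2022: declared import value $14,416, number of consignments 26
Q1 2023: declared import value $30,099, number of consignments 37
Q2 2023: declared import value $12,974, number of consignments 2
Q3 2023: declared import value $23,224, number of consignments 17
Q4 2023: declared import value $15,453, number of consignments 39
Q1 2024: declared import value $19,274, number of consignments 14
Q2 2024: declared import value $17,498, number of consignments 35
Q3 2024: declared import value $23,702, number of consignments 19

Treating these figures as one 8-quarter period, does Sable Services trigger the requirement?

No

Total declared import value: $14,416 + $30,099 + $12,974 + $23,224 + $15,453 + $19,274 + $17,498 + $23,702 = $156,640 (≤ $160,000).
Total number of consignments: 26 + 37 + 2 + 17 + 39 + 14 + 35 + 19 = 189 (> 180).
The test is 'and': the rule requires both, and at least one is not exceeded.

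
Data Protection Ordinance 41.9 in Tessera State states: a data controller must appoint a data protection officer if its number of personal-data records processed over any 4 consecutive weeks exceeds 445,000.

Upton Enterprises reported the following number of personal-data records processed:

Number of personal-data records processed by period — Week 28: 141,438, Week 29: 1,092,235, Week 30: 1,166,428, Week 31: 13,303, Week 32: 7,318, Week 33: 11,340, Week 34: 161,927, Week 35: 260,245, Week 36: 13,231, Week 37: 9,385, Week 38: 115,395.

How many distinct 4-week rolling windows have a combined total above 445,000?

Week 28–Week 31: 141,438 + 1,092,235 + 1,166,428 + 13,303 = 2,413,404 (over)
Week 29–Week 32: 1,092,235 + 1,166,428 + 13,303 + 7,318 = 2,279,284 (over)
Week 30–Week 33: 1,166,428 + 13,303 + 7,318 + 11,340 = 1,198,389 (over)
Week 31–Week 34: 13,303 + 7,318 + 11,340 + 161,927 = 193,888 (under)
Week 32–Week 35: 7,318 + 11,340 + 161,927 + 260,245 = 440,830 (under)
Week 33–Week 36: 11,340 + 161,927 + 260,245 + 13,231 = 446,743 (over)
Week 34–Week 37: 161,927 + 260,245 + 13,231 + 9,385 = 444,788 (under)
Week 35–Week 38: 260,245 + 13,231 + 9,385 + 115,395 = 398,256 (under)
4 windows exceed the threshold.

4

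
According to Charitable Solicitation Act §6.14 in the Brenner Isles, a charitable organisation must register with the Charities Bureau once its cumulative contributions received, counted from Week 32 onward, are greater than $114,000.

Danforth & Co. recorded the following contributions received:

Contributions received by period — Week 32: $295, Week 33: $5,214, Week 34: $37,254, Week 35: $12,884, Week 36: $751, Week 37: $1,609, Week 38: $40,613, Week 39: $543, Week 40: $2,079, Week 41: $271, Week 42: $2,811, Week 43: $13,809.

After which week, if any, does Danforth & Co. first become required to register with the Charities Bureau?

Week 43

Through Week 32: $295
Through Week 33: $5,509
Through Week 34: $42,763
Through Week 35: $55,647
Through Week 36: $56,398
Through Week 37: $58,007
Through Week 38: $98,620
Through Week 39: $99,163
Through Week 40: $101,242
Through Week 41: $101,513
Through Week 42: $104,324
Through Week 43: $118,133 ← exceeds threshold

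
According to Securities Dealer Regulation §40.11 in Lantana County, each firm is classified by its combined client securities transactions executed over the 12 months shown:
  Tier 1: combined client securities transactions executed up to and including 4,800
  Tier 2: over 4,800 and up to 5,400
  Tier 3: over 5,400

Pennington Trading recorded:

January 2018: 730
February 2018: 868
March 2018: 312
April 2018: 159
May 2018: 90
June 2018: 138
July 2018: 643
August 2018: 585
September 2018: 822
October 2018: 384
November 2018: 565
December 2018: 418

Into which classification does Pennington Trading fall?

Combined client securities transactions executed: 730 + 868 + 312 + 159 + 90 + 138 + 643 + 585 + 822 + 384 + 565 + 418 = 5,714.
5,714 > 5,400, so Tier 3 applies.

Tier 3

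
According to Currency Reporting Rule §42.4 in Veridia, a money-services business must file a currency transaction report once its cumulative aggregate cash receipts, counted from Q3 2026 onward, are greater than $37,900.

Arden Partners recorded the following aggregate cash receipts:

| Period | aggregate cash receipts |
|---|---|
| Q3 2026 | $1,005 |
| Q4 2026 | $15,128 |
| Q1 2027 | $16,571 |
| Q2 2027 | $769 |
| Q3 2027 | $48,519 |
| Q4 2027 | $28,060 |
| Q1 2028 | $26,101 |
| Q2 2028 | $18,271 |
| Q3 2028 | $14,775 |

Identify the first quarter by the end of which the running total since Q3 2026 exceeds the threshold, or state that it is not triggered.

Q3 2027

Through Q3 2026: $1,005
Through Q4 2026: $16,133
Through Q1 2027: $32,704
Through Q2 2027: $33,473
Through Q3 2027: $81,992 ← exceeds threshold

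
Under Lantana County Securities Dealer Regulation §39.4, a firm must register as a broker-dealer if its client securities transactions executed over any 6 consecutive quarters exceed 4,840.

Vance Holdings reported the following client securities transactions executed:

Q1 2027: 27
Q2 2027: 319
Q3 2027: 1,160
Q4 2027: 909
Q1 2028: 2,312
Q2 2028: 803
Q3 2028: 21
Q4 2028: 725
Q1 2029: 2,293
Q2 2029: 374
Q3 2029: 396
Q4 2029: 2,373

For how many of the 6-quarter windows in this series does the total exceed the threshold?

6

Q1 2027–Q2 2028: 27 + 319 + 1,160 + 909 + 2,312 + 803 = 5,530 (over)
Q2 2027–Q3 2028: 319 + 1,160 + 909 + 2,312 + 803 + 21 = 5,524 (over)
Q3 2027–Q4 2028: 1,160 + 909 + 2,312 + 803 + 21 + 725 = 5,930 (over)
Q4 2027–Q1 2029: 909 + 2,312 + 803 + 21 + 725 + 2,293 = 7,063 (over)
Q1 2028–Q2 2029: 2,312 + 803 + 21 + 725 + 2,293 + 374 = 6,528 (over)
Q2 2028–Q3 2029: 803 + 21 + 725 + 2,293 + 374 + 396 = 4,612 (under)
Q3 2028–Q4 2029: 21 + 725 + 2,293 + 374 + 396 + 2,373 = 6,182 (over)
6 windows exceed the threshold.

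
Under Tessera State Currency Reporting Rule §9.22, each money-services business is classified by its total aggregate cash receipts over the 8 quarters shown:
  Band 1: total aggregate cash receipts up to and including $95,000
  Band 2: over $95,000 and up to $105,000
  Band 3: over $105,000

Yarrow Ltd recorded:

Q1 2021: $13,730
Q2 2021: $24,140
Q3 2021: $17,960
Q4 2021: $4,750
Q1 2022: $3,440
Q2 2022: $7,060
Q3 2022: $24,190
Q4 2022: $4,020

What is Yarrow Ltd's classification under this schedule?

Total aggregate cash receipts: $13,730 + $24,140 + $17,960 + $4,750 + $3,440 + $7,060 + $24,190 + $4,020 = $99,290.
$95,000 < $99,290 ≤ $105,000, so Band 2 applies.

Band 2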